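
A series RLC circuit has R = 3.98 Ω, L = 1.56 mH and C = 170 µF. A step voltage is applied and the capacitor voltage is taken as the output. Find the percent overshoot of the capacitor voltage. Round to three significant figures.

%OS ≈ 6.47%

For a series RLC circuit (capacitor voltage as output), ω_n = 1/√(LC) = 1/√(1.56 mH · 170 µF) = 1940 rad/s.
ζ = (R/2)·√(C/L) = (3.98/2)·√(170 µF/1.56 mH) = 0.657.
%OS = 100·exp(−πζ/√(1−ζ²)) = 6.47%.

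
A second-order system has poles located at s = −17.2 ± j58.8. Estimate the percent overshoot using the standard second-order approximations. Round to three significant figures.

%OS ≈ 39.9%

The poles are at −σ ± jω_d with σ = 17.2 and ω_d = 58.8, so ω_n = √(σ²+ω_d²) = 61.3 rad/s and ζ = σ/ω_n = 0.281.
%OS = 100 e^{−πζ/√(1−ζ²)} with ζ = 0.281 gives 39.9%.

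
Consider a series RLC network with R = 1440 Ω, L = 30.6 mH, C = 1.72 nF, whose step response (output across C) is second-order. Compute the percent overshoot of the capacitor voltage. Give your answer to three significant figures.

For a series RLC circuit (capacitor voltage as output), ω_n = 1/√(LC) = 1/√(30.6 mH · 1.72 nF) = 138000 rad/s.
ζ = (R/2)·√(C/L) = (1440/2)·√(1.72 nF/30.6 mH) = 0.171.
%OS = 100 e^{−πζ/√(1−ζ²)} with ζ = 0.171 gives 58.0%.

%OS ≈ 58.0%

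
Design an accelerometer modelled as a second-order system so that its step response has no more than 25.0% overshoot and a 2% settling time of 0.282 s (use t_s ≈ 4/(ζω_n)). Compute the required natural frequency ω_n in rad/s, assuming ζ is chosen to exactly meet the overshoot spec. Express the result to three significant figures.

ω_n ≈ 35.1 rad/s

From %OS = 100·exp(−πζ/√(1−ζ²)), invert to get ζ = −ln(OS)/√(π² + ln²(OS)) with OS = 0.250.
−ln 0.250 = 1.386, so ζ = 1.386/√(π² + 1.922) = 0.404.
Then ω_n = 4/(ζ t_s) = 4/(0.404 × 0.282) = 35.1 rad/s.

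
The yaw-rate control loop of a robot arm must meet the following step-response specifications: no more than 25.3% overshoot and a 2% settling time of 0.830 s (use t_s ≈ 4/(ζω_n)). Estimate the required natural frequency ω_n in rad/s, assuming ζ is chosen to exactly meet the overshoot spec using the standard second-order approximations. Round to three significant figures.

ω_n ≈ 12.0 rad/s

From %OS = 100·exp(−πζ/√(1−ζ²)), invert to get ζ = −ln(OS)/√(π² + ln²(OS)) with OS = 0.253.
−ln 0.253 = 1.374, so ζ = 1.374/√(π² + 1.889) = 0.401.
From t_s ≈ 4/(ζω_n): ω_n = 4/(ζ·t_s) = 4/(0.401·0.830) = 12.0 rad/s.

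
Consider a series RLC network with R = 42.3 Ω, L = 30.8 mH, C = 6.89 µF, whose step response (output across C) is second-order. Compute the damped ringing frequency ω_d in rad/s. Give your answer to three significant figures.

For a series RLC circuit (capacitor voltage as output), ω_n = 1/√(LC) = 1/√(30.8 mH · 6.89 µF) = 2170 rad/s.
ζ = (R/2)·√(C/L) = (42.3/2)·√(6.89 µF/30.8 mH) = 0.316.
ω_d = 2170·√(1 − 0.316²) = 2060 rad/s.

ω_d ≈ 2060 rad/s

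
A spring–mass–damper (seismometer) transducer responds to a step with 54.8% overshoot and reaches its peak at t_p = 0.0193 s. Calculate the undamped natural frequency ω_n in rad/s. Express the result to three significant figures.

ζ from %OS: ζ = |ln 0.548|/√(π²+ln²0.548) = 0.188.
From t_p = π/ω_d, ω_d = π/0.0193 = 163 rad/s, so ω_n = ω_d/√(1−ζ²) = 166 rad/s.

ω_n ≈ 166 rad/s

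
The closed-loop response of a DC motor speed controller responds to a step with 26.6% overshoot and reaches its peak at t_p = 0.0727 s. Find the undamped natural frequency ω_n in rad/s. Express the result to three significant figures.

ζ from %OS: ζ = |ln 0.266|/√(π²+ln²0.266) = 0.388.
From t_p = π/ω_d, ω_d = π/0.0727 = 43.2 rad/s, so ω_n = ω_d/√(1−ζ²) = 46.9 rad/s.

ω_n ≈ 46.9 rad/s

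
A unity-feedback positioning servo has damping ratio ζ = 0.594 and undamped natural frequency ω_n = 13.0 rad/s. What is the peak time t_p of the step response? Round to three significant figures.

The damped frequency is ω_d = ω_n√(1−ζ²) = 13.0·√(1−0.353) = 10.5 rad/s.
Peak time t_p = π/ω_d = π/10.5 = 0.300 s.

t_p ≈ 0.300 s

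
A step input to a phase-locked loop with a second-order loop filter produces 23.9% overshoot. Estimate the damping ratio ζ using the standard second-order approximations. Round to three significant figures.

ζ ≈ 0.415

ζ = −ln(OS)/√(π² + (ln OS)²). With OS = 0.239, ln OS = −1.431 and ζ = 1.431/3.452 = 0.415.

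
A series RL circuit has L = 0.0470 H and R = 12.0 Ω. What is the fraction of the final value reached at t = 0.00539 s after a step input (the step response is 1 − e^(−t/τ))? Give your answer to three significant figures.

y/y_∞ ≈ 0.747

τ = L/R = 0.0470/12.0 = 0.00392 s.
y(t)/y_∞ = 1 − e^(−t/τ) = 1 − e^(−0.00539/0.00392) = 1 − e^(−1.38) = 0.747.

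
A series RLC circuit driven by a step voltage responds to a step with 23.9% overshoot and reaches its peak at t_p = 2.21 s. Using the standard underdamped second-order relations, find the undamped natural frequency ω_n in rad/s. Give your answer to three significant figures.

ζ from %OS: ζ = |ln 0.239|/√(π²+ln²0.239) = 0.415.
From t_p = π/ω_d, ω_d = π/2.21 = 1.42 rad/s, so ω_n = ω_d/√(1−ζ²) = 1.56 rad/s.

ω_n ≈ 1.56 rad/s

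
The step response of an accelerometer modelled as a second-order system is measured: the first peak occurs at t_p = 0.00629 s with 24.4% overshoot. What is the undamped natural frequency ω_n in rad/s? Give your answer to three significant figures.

ω_n ≈ 547 rad/s

ζ from %OS: ζ = |ln 0.244|/√(π²+ln²0.244) = 0.410.
From t_p = π/ω_d, ω_d = π/0.00629 = 499 rad/s, so ω_n = ω_d/√(1−ζ²) = 547 rad/s.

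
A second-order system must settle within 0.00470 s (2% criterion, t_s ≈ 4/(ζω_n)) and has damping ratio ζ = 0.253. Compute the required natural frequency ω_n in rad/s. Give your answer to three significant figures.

Rearranging t_s ≈ 4/(ζω_n) gives ω_n = 4/(ζ·t_s) = 4/(0.253 × 0.00470) = 3360 rad/s.

ω_n ≈ 3360 rad/s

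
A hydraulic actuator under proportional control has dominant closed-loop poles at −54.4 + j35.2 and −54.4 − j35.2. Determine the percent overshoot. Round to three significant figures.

With σ = 54.4, ω_d = 35.2: ω_n = √(σ²+ω_d²) = 64.8 rad/s, ζ = σ/ω_n = 0.840.
%OS = 100 e^{−πζ/√(1−ζ²)} with ζ = 0.840 gives 0.779%.

%OS ≈ 0.779%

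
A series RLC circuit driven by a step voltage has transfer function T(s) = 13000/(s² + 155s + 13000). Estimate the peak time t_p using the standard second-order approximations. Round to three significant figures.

t_p ≈ 0.0376 s

ω_n = √13000 = 114 rad/s; ζ = 155/(2·114) = 0.680.
ω_d = ω_n√(1−ζ²) = 83.6 rad/s. Then t_p = π/ω_d = 0.0376 s.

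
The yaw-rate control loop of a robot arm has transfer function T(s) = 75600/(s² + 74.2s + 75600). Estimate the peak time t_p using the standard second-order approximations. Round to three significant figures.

ω_n = √75600 = 275 rad/s; ζ = 74.2/(2·275) = 0.135.
ω_d = 275·√(1 − 0.135²) = 272 rad/s. Then t_p = π/ω_d = 0.0115 s.

t_p ≈ 0.0115 s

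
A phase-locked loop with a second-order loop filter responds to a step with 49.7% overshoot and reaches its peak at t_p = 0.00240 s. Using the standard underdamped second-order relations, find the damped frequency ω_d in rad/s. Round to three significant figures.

t_p = π/ω_d, so ω_d = π/0.00240 = 1310 rad/s.

ω_d ≈ 1310 rad/s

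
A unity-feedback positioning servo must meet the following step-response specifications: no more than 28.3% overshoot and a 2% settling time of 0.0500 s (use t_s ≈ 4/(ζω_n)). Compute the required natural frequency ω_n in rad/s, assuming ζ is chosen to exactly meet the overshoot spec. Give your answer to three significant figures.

ζ = −ln(OS)/√(π² + (ln OS)²). With OS = 0.283, ln OS = −1.262 and ζ = 1.262/3.386 = 0.373.
From t_s ≈ 4/(ζω_n): ω_n = 4/(ζ·t_s) = 4/(0.373·0.0500) = 215 rad/s.

ω_n ≈ 215 rad/s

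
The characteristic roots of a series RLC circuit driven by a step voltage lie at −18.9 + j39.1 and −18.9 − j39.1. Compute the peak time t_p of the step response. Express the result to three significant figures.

t_p = π/ω_d with ω_d = 39.1 (the imaginary part), so t_p = 0.0803 s.

t_p ≈ 0.0803 s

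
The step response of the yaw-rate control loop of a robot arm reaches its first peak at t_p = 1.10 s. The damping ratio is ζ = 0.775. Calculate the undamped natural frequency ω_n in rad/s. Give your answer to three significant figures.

Peak time t_p = π/ω_d, so ω_d = π/t_p = π/1.10 = 2.86 rad/s.
ω_n = ω_d/√(1−ζ²) = 2.86/√0.399 = 4.52 rad/s.

ω_n ≈ 4.52 rad/s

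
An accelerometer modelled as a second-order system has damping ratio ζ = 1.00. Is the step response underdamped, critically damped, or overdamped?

critically damped

Since ζ = 1, the system is critically damped.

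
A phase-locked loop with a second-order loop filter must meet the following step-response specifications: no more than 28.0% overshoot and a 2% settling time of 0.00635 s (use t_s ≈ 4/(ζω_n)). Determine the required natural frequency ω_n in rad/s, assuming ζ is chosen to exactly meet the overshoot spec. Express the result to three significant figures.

ω_n ≈ 1680 rad/s

From %OS = 100·exp(−πζ/√(1−ζ²)), invert to get ζ = −ln(OS)/√(π² + ln²(OS)) with OS = 0.280.
−ln 0.280 = 1.273, so ζ = 1.273/√(π² + 1.620) = 0.376.
Then ω_n = 4/(ζ t_s) = 4/(0.376 × 0.00635) = 1680 rad/s.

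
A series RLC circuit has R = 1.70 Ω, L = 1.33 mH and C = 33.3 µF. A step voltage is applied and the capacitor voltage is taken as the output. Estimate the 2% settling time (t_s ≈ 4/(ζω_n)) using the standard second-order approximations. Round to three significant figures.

For a series RLC circuit (capacitor voltage as output), ω_n = 1/√(LC) = 1/√(1.33 mH · 33.3 µF) = 4750 rad/s.
ζ = (R/2)·√(C/L) = (1.70/2)·√(33.3 µF/1.33 mH) = 0.134.
t_s ≈ 4/(ζω_n) = 0.00626 s.

t_s ≈ 0.00626 s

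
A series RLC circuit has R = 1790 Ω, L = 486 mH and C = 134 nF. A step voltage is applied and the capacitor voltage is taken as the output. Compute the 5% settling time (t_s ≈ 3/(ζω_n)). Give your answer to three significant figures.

t_s ≈ 0.00163 s

For a series RLC circuit (capacitor voltage as output), ω_n = 1/√(LC) = 1/√(486 mH · 134 nF) = 3920 rad/s.
ζ = (R/2)·√(C/L) = (1790/2)·√(134 nF/486 mH) = 0.470.
t_s ≈ 3/(ζω_n) = 0.00163 s.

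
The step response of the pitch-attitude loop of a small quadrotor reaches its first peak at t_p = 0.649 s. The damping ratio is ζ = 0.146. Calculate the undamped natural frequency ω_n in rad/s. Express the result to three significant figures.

ω_n ≈ 4.89 rad/s

Peak time t_p = π/ω_d, so ω_d = π/t_p = π/0.649 = 4.84 rad/s.
ω_n = ω_d/√(1−ζ²) = 4.84/√0.979 = 4.89 rad/s.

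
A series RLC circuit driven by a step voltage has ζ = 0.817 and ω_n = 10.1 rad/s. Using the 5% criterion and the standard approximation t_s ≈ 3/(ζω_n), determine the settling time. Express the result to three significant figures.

t_s ≈ 0.364 s

t_s ≈ 3/(ζω_n) = 3/(0.817 × 10.1) = 0.364 s.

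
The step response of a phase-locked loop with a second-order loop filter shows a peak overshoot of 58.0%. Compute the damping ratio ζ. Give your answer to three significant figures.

ζ ≈ 0.171

ζ = −ln(OS)/√(π² + (ln OS)²). With OS = 0.580, ln OS = −0.5447 and ζ = 0.5447/3.188 = 0.171.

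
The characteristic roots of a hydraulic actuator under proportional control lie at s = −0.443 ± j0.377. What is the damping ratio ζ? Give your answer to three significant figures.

ζ ≈ 0.762

|pole| = ω_n = √(0.443² + 0.377²) = 0.582 rad/s; ζ = cos θ = σ/ω_n = 0.762.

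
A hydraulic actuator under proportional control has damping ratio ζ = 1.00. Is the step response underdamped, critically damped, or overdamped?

critically damped

Since ζ = 1, the system is critically damped.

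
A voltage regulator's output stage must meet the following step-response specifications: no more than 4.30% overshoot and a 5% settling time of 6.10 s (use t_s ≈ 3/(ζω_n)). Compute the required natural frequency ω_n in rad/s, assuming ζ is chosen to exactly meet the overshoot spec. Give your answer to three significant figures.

ω_n ≈ 0.695 rad/s

From %OS = 100·exp(−πζ/√(1−ζ²)), invert to get ζ = −ln(OS)/√(π² + ln²(OS)) with OS = 0.0430.
−ln 0.0430 = 3.147, so ζ = 3.147/√(π² + 9.901) = 0.708.
Then ω_n = 3/(ζ t_s) = 3/(0.708 × 6.10) = 0.695 rad/s.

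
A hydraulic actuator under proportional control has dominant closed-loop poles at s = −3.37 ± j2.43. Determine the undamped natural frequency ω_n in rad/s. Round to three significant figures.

ω_n ≈ 4.15 rad/s

The poles are at −σ ± jω_d with σ = 3.37 and ω_d = 2.43, so ω_n = √(σ²+ω_d²) = 4.15 rad/s and ζ = σ/ω_n = 0.811.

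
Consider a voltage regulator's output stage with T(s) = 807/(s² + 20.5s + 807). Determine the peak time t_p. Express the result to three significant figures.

Matching coefficients with s² + 2ζω_n s + ω_n² gives ω_n² = 807 ⇒ ω_n = 28.4 rad/s, and ζ = 20.5/(2ω_n) = 0.361.
The damped frequency ω_d = ω_n√(1−ζ²) = 26.5 rad/s. Then t_p = π/ω_d = 0.119 s.

t_p ≈ 0.119 s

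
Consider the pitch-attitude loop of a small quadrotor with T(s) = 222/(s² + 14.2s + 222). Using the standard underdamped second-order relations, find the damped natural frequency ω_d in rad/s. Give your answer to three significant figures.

ω_d ≈ 13.1 rad/s

Comparing the denominator to s² + 2ζω_n s + ω_n²: ω_n = √222 = 14.9 rad/s, and 2ζω_n = 14.2 so ζ = 14.2/(2·14.9) = 0.477.
The damped frequency ω_d = ω_n√(1−ζ²) = 13.1 rad/s.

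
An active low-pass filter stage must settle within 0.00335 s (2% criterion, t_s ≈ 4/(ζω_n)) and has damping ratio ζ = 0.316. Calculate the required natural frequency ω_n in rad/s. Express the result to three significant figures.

ω_n ≈ 3780 rad/s

Rearranging t_s ≈ 4/(ζω_n) gives ω_n = 4/(ζ·t_s) = 4/(0.316 × 0.00335) = 3780 rad/s.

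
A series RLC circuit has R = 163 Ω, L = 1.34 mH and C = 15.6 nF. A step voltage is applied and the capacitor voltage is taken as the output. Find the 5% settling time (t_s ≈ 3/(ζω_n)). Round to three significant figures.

t_s ≈ 0.0000493 s

For a series RLC circuit (capacitor voltage as output), ω_n = 1/√(LC) = 1/√(1.34 mH · 15.6 nF) = 219000 rad/s.
ζ = (R/2)·√(C/L) = (163/2)·√(15.6 nF/1.34 mH) = 0.278.
t_s ≈ 3/(ζω_n) = 0.0000493 s.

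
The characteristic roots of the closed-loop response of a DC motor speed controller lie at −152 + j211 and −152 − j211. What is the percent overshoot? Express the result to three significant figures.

|pole| = ω_n = √(152² + 211²) = 260 rad/s; ζ = cos θ = σ/ω_n = 0.585.
%OS = 100·exp(−πζ/√(1−ζ²)) = 10.4%.

%OS ≈ 10.4%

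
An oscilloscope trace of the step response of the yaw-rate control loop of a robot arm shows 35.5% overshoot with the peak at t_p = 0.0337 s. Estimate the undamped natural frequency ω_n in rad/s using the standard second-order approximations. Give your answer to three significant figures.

ω_n ≈ 98.2 rad/s

From the overshoot, ζ = −ln(OS)/√(π²+ln²(OS)) = 0.313.
From t_p = π/ω_d, ω_d = π/0.0337 = 93.2 rad/s, so ω_n = ω_d/√(1−ζ²) = 98.2 rad/s.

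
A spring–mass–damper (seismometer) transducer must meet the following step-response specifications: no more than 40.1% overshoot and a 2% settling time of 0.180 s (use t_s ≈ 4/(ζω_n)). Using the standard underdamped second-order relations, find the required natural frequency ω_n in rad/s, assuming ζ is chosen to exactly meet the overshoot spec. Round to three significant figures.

ω_n ≈ 79.6 rad/s

ζ = −ln(OS)/√(π² + (ln OS)²). With OS = 0.401, ln OS = −0.9138 and ζ = 0.9138/3.272 = 0.279.
Then ω_n = 4/(ζ t_s) = 4/(0.279 × 0.180) = 79.6 rad/s.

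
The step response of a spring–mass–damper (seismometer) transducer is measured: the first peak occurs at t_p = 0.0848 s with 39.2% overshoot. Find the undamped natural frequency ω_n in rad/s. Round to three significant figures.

ω_n ≈ 38.7 rad/s

From the overshoot, ζ = −ln(OS)/√(π²+ln²(OS)) = 0.286.
From t_p = π/ω_d, ω_d = π/0.0848 = 37.0 rad/s, so ω_n = ω_d/√(1−ζ²) = 38.7 rad/s.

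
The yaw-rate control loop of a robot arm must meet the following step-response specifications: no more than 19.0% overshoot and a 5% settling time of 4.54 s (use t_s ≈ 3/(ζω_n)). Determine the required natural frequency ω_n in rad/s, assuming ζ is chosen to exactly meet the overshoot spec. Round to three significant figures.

ω_n ≈ 1.41 rad/s

From %OS = 100·exp(−πζ/√(1−ζ²)), invert to get ζ = −ln(OS)/√(π² + ln²(OS)) with OS = 0.190.
−ln 0.190 = 1.661, so ζ = 1.661/√(π² + 2.758) = 0.467.
Then ω_n = 3/(ζ t_s) = 3/(0.467 × 4.54) = 1.41 rad/s.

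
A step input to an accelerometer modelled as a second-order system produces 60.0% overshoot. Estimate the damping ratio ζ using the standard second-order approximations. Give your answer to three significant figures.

ζ = −ln(OS)/√(π² + (ln OS)²). With OS = 0.600, ln OS = −0.5108 and ζ = 0.5108/3.183 = 0.160.

ζ ≈ 0.160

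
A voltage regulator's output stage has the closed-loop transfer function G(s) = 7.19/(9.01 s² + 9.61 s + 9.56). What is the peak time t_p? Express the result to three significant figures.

Dividing through by 9.01: denominator becomes s² + 1.067 s + 1.061.
So ω_n = √1.061 = 1.03 rad/s and ζ = 1.067/(2·1.03) = 0.518.
ω_d = ω_n√(1−ζ²) = 0.881 rad/s. t_p = π/ω_d = 3.56 s.

t_p ≈ 3.56 s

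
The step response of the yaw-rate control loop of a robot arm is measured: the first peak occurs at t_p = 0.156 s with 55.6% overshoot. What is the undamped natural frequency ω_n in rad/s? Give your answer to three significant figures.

ω_n ≈ 20.5 rad/s

From the overshoot, ζ = −ln(OS)/√(π²+ln²(OS)) = 0.184.
t_p = π/ω_d ⇒ ω_d = 20.1 rad/s; then ω_n = ω_d/√(1−ζ²) = 20.5 rad/s.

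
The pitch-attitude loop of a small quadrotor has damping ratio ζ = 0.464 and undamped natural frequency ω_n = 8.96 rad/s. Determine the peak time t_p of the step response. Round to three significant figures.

The damped frequency is ω_d = ω_n√(1−ζ²) = 8.96·√(1−0.215) = 7.94 rad/s.
Peak time t_p = π/ω_d = π/7.94 = 0.396 s.

t_p ≈ 0.396 s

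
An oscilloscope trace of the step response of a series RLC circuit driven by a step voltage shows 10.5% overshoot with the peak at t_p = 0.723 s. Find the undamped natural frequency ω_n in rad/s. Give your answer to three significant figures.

ω_n ≈ 5.35 rad/s

From the overshoot, ζ = −ln(OS)/√(π²+ln²(OS)) = 0.583.
From t_p = π/ω_d, ω_d = π/0.723 = 4.35 rad/s, so ω_n = ω_d/√(1−ζ²) = 5.35 rad/s.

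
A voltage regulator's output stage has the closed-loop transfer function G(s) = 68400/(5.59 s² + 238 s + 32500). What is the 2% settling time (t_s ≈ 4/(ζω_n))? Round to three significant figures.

t_s ≈ 0.188 s

Dividing through by 5.59: denominator becomes s² + 42.58 s + 5814.
So ω_n = √5814 = 76.2 rad/s and ζ = 42.58/(2·76.2) = 0.279.
t_s ≈ 4/(ζω_n) = 0.188 s.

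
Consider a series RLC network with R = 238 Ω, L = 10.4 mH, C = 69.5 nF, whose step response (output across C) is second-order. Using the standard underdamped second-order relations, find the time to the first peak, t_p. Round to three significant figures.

t_p ≈ 0.0000888 s

For a series RLC circuit (capacitor voltage as output), ω_n = 1/√(LC) = 1/√(10.4 mH · 69.5 nF) = 37200 rad/s.
ζ = (R/2)·√(C/L) = (238/2)·√(69.5 nF/10.4 mH) = 0.308.
ω_d = 37200·√(1 − 0.308²) = 35400 rad/s. t_p = π/ω_d = 0.0000888 s.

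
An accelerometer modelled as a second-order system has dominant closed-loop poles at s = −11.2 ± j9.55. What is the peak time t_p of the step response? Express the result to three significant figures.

t_p ≈ 0.329 s

t_p = π/ω_d with ω_d = 9.55 (the imaginary part), so t_p = 0.329 s.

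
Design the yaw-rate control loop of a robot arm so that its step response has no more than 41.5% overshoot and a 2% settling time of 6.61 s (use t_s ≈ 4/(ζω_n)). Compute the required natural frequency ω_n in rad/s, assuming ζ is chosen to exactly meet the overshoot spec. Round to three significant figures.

Inverting the overshoot relation: ζ = |ln 0.415|/√(π² + ln²0.415) = 0.270.
Then ω_n = 4/(ζ t_s) = 4/(0.270 × 6.61) = 2.24 rad/s.

ω_n ≈ 2.24 rad/s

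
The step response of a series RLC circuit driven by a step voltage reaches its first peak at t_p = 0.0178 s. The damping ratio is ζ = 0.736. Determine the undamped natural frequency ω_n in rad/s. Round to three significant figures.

Peak time t_p = π/ω_d, so ω_d = π/t_p = π/0.0178 = 176 rad/s.
ω_n = ω_d/√(1−ζ²) = 176/√0.458 = 261 rad/s.

ω_n ≈ 261 rad/s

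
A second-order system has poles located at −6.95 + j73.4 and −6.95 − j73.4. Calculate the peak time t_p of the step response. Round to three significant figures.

t_p ≈ 0.0428 s

t_p = π/ω_d with ω_d = 73.4 (the imaginary part), so t_p = 0.0428 s.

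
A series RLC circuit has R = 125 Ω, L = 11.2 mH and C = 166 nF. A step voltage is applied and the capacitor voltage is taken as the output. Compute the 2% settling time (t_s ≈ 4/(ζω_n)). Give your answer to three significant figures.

For a series RLC circuit (capacitor voltage as output), ω_n = 1/√(LC) = 1/√(11.2 mH · 166 nF) = 23200 rad/s.
ζ = (R/2)·√(C/L) = (125/2)·√(166 nF/11.2 mH) = 0.241.
t_s ≈ 4/(ζω_n) = 0.000717 s.

t_s ≈ 0.000717 s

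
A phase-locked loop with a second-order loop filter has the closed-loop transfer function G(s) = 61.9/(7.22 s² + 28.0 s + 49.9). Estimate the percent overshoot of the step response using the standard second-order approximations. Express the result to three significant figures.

Dividing through by 7.22: denominator becomes s² + 3.878 s + 6.911.
So ω_n = √6.911 = 2.63 rad/s and ζ = 3.878/(2·2.63) = 0.738.
%OS = 100·exp(−πζ/√(1−ζ²)) = 3.23%.

%OS ≈ 3.23%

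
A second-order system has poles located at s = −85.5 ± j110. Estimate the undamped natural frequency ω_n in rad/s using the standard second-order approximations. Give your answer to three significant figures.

ω_n ≈ 139 rad/s

The poles are at −σ ± jω_d with σ = 85.5 and ω_d = 110, so ω_n = √(σ²+ω_d²) = 139 rad/s and ζ = σ/ω_n = 0.614.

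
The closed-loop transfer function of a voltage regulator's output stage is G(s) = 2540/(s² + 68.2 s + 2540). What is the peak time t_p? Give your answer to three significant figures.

ω_n = √2540 = 50.4 rad/s; ζ = 68.2/(2·50.4) = 0.677.
ω_d = 50.4·√(1 − 0.677²) = 37.1 rad/s. Then t_p = π/ω_d = 0.0847 s.

t_p ≈ 0.0847 s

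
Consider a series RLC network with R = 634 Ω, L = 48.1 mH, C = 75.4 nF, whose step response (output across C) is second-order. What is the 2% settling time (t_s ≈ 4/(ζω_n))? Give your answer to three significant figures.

For a series RLC circuit (capacitor voltage as output), ω_n = 1/√(LC) = 1/√(48.1 mH · 75.4 nF) = 16600 rad/s.
ζ = (R/2)·√(C/L) = (634/2)·√(75.4 nF/48.1 mH) = 0.397.
t_s ≈ 4/(ζω_n) = 0.000607 s.

t_s ≈ 0.000607 s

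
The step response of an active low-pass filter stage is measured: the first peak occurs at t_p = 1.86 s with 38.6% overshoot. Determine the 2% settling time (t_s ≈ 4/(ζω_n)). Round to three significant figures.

t_s ≈ 7.82 s

ζ from %OS: ζ = |ln 0.386|/√(π²+ln²0.386) = 0.290.
From t_p = π/ω_d, ω_d = π/1.86 = 1.69 rad/s, so ω_n = ω_d/√(1−ζ²) = 1.76 rad/s.
t_s ≈ 4/(ζω_n) = 4/(0.290·1.76) = 7.82 s.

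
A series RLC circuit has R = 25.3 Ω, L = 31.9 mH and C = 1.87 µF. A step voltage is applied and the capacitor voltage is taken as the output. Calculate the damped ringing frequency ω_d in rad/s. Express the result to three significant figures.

ω_d ≈ 4080 rad/s

For a series RLC circuit (capacitor voltage as output), ω_n = 1/√(LC) = 1/√(31.9 mH · 1.87 µF) = 4090 rad/s.
ζ = (R/2)·√(C/L) = (25.3/2)·√(1.87 µF/31.9 mH) = 0.0969.
ω_d = 4090·√(1 − 0.0969²) = 4080 rad/s.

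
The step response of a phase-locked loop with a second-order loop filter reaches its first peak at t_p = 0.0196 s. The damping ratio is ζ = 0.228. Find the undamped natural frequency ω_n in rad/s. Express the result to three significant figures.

Peak time t_p = π/ω_d, so ω_d = π/t_p = π/0.0196 = 160 rad/s.
ω_n = ω_d/√(1−ζ²) = 160/√0.948 = 165 rad/s.

ω_n ≈ 165 rad/s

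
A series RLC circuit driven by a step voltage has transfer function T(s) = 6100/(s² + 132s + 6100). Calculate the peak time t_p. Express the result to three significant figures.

t_p ≈ 0.0752 s

ω_n = √6100 = 78.1 rad/s; ζ = 132/(2·78.1) = 0.845.
ω_d = 78.1·√(1 − 0.845²) = 41.8 rad/s. Then t_p = π/ω_d = 0.0752 s.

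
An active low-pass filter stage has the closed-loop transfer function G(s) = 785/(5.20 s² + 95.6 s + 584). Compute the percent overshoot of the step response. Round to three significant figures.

%OS ≈ 0.419%

Dividing through by 5.20: denominator becomes s² + 18.38 s + 112.3.
So ω_n = √112.3 = 10.6 rad/s and ζ = 18.38/(2·10.6) = 0.867.
%OS = 100 e^{−πζ/√(1−ζ²)} with ζ = 0.867 gives 0.419%.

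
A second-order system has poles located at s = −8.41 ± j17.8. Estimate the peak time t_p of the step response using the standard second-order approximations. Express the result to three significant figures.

t_p ≈ 0.176 s

t_p = π/ω_d with ω_d = 17.8 (the imaginary part), so t_p = 0.176 s.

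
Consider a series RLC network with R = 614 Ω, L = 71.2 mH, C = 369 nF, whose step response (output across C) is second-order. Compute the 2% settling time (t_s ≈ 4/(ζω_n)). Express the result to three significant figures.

For a series RLC circuit (capacitor voltage as output), ω_n = 1/√(LC) = 1/√(71.2 mH · 369 nF) = 6170 rad/s.
ζ = (R/2)·√(C/L) = (614/2)·√(369 nF/71.2 mH) = 0.699.
t_s ≈ 4/(ζω_n) = 0.000928 s.

t_s ≈ 0.000928 s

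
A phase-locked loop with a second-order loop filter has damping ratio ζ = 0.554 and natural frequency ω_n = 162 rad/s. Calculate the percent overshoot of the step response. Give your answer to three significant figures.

%OS ≈ 12.4%

For an underdamped second-order system, %OS = 100·exp(−πζ/√(1−ζ²)).
πζ/√(1−ζ²) = π·0.554/√(1−0.307) = 2.091, so %OS = 100·e^(−2.091) = 12.4%.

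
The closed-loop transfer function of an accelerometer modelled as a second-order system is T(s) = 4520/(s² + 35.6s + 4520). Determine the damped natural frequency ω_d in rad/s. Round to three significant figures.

ω_d ≈ 64.8 rad/s

Matching coefficients with s² + 2ζω_n s + ω_n² gives ω_n² = 4520 ⇒ ω_n = 67.2 rad/s, and ζ = 35.6/(2ω_n) = 0.265.
ω_d = ω_n√(1−ζ²) = 64.8 rad/s.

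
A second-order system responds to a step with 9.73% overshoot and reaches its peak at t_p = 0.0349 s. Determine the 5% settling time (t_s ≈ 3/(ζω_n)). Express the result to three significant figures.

From the overshoot, ζ = −ln(OS)/√(π²+ln²(OS)) = 0.596.
t_p = π/ω_d ⇒ ω_d = 90.0 rad/s; then ω_n = ω_d/√(1−ζ²) = 112 rad/s.
t_s ≈ 3/(ζω_n) = 3/(0.596·112) = 0.0449 s.

t_s ≈ 0.0449 s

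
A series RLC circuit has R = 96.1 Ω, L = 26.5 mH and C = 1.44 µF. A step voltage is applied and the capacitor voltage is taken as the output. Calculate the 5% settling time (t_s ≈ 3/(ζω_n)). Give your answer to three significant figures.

For a series RLC circuit (capacitor voltage as output), ω_n = 1/√(LC) = 1/√(26.5 mH · 1.44 µF) = 5120 rad/s.
ζ = (R/2)·√(C/L) = (96.1/2)·√(1.44 µF/26.5 mH) = 0.354.
t_s ≈ 3/(ζω_n) = 0.00165 s.

t_s ≈ 0.00165 s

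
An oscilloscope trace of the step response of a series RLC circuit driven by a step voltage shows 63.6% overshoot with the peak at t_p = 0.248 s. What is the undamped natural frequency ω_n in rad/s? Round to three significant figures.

ω_n ≈ 12.8 rad/s

ζ from %OS: ζ = |ln 0.636|/√(π²+ln²0.636) = 0.143.
t_p = π/ω_d ⇒ ω_d = 12.7 rad/s; then ω_n = ω_d/√(1−ζ²) = 12.8 rad/s.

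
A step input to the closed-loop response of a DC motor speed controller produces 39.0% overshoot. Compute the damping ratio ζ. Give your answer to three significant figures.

ζ ≈ 0.287

ζ = −ln(OS)/√(π² + (ln OS)²). With OS = 0.390, ln OS = −0.9416 and ζ = 0.9416/3.280 = 0.287.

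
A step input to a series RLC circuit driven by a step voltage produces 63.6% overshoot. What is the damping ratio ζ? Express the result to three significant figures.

From %OS = 100·exp(−πζ/√(1−ζ²)), invert to get ζ = −ln(OS)/√(π² + ln²(OS)) with OS = 0.636.
−ln 0.636 = 0.4526, so ζ = 0.4526/√(π² + 0.2048) = 0.143.

ζ ≈ 0.143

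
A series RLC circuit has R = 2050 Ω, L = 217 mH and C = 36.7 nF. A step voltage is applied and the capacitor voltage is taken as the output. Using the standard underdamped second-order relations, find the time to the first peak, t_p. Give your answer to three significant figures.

t_p ≈ 0.000309 s

For a series RLC circuit (capacitor voltage as output), ω_n = 1/√(LC) = 1/√(217 mH · 36.7 nF) = 11200 rad/s.
ζ = (R/2)·√(C/L) = (2050/2)·√(36.7 nF/217 mH) = 0.422.
The damped frequency ω_d = ω_n√(1−ζ²) = 10200 rad/s. t_p = π/ω_d = 0.000309 s.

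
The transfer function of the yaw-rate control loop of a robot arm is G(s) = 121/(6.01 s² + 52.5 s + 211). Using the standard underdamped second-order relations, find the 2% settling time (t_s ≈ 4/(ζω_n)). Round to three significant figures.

Dividing through by 6.01: denominator becomes s² + 8.735 s + 35.11.
So ω_n = √35.11 = 5.93 rad/s and ζ = 8.735/(2·5.93) = 0.737.
t_s ≈ 4/(ζω_n) = 0.916 s.

t_s ≈ 0.916 s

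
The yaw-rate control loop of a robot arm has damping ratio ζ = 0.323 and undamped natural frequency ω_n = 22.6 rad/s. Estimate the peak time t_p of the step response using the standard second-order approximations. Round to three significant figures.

The damped frequency is ω_d = ω_n√(1−ζ²) = 22.6·√(1−0.104) = 21.4 rad/s.
Peak time t_p = π/ω_d = π/21.4 = 0.147 s.

t_p ≈ 0.147 s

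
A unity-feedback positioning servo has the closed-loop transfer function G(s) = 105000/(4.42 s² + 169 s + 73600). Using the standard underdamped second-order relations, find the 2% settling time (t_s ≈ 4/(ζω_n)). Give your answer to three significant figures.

Dividing through by 4.42: denominator becomes s² + 38.24 s + 16650.
So ω_n = √16650 = 129 rad/s and ζ = 38.24/(2·129) = 0.148.
t_s ≈ 4/(ζω_n) = 0.209 s.

t_s ≈ 0.209 s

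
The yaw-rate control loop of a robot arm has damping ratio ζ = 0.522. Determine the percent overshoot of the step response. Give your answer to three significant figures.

%OS ≈ 14.6%

For an underdamped second-order system, %OS = 100·exp(−πζ/√(1−ζ²)).
πζ/√(1−ζ²) = π·0.522/√(1−0.272) = 1.923, so %OS = 100·e^(−1.923) = 14.6%.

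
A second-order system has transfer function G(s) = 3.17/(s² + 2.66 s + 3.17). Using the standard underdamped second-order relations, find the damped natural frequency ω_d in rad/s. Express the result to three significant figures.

ω_d ≈ 1.18 rad/s

Comparing the denominator to s² + 2ζω_n s + ω_n²: ω_n = √3.17 = 1.78 rad/s, and 2ζω_n = 2.66 so ζ = 2.66/(2·1.78) = 0.747.
ω_d = ω_n√(1−ζ²) = 1.18 rad/s.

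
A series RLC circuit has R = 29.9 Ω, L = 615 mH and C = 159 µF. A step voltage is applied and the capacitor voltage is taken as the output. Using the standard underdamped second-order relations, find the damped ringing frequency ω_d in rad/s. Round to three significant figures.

For a series RLC circuit (capacitor voltage as output), ω_n = 1/√(LC) = 1/√(615 mH · 159 µF) = 101 rad/s.
ζ = (R/2)·√(C/L) = (29.9/2)·√(159 µF/615 mH) = 0.240.
ω_d = ω_n√(1−ζ²) = 98.2 rad/s.

ω_d ≈ 98.2 rad/s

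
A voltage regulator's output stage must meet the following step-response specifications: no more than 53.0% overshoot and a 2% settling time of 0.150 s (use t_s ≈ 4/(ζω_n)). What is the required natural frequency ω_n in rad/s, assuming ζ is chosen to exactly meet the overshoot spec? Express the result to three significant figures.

ω_n ≈ 135 rad/s

Inverting the overshoot relation: ζ = |ln 0.530|/√(π² + ln²0.530) = 0.198.
Then ω_n = 4/(ζ t_s) = 4/(0.198 × 0.150) = 135 rad/s.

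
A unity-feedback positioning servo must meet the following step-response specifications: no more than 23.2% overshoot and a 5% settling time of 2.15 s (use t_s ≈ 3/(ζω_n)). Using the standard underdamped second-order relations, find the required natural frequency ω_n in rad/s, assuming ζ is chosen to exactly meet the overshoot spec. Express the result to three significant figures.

ζ = −ln(OS)/√(π² + (ln OS)²). With OS = 0.232, ln OS = −1.461 and ζ = 1.461/3.465 = 0.422.
From t_s ≈ 3/(ζω_n): ω_n = 3/(ζ·t_s) = 3/(0.422·2.15) = 3.31 rad/s.

ω_n ≈ 3.31 rad/s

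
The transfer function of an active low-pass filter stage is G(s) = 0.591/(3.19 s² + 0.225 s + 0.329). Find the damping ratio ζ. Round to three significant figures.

Dividing through by 3.19: denominator becomes s² + 0.07053 s + 0.1031.
So ω_n = √0.1031 = 0.321 rad/s and ζ = 0.07053/(2·0.321) = 0.110.

ζ ≈ 0.110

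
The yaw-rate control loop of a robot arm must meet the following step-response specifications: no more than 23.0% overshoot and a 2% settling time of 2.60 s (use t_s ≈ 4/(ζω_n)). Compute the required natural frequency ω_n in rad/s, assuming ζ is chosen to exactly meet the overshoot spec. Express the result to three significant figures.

From %OS = 100·exp(−πζ/√(1−ζ²)), invert to get ζ = −ln(OS)/√(π² + ln²(OS)) with OS = 0.230.
−ln 0.230 = 1.470, so ζ = 1.470/√(π² + 2.160) = 0.424.
Then ω_n = 4/(ζ t_s) = 4/(0.424 × 2.60) = 3.63 rad/s.

ω_n ≈ 3.63 rad/s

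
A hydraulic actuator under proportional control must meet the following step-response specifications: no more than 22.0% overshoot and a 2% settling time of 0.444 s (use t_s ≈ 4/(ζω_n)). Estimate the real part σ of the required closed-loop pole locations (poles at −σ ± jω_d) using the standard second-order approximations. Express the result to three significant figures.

The settling-time spec alone fixes σ = ζω_n = 4/t_s = 4/0.444 = 9.01.
(Overshoot then fixes ζ = 0.434 and hence ω_d = σ·√(1−ζ²)/ζ = 18.7 rad/s.)

σ ≈ 9.01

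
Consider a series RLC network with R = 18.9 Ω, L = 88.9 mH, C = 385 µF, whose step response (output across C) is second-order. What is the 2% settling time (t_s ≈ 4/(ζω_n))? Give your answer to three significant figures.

For a series RLC circuit (capacitor voltage as output), ω_n = 1/√(LC) = 1/√(88.9 mH · 385 µF) = 171 rad/s.
ζ = (R/2)·√(C/L) = (18.9/2)·√(385 µF/88.9 mH) = 0.622.
t_s ≈ 4/(ζω_n) = 0.0376 s.

t_s ≈ 0.0376 s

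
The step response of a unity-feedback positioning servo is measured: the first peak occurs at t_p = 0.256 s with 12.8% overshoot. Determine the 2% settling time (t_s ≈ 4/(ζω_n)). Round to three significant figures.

The overshoot fixes ζ = −ln(OS)/√(π²+ln²(OS)) = 0.548.
From t_p = π/ω_d, ω_d = π/0.256 = 12.3 rad/s, so ω_n = ω_d/√(1−ζ²) = 14.7 rad/s.
t_s ≈ 4/(ζω_n) = 4/(0.548·14.7) = 0.498 s.

t_s ≈ 0.498 s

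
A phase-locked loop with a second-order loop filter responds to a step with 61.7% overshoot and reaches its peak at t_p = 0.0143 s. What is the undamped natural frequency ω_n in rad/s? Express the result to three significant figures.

From the overshoot, ζ = −ln(OS)/√(π²+ln²(OS)) = 0.152.
From t_p = π/ω_d, ω_d = π/0.0143 = 220 rad/s, so ω_n = ω_d/√(1−ζ²) = 222 rad/s.

ω_n ≈ 222 rad/s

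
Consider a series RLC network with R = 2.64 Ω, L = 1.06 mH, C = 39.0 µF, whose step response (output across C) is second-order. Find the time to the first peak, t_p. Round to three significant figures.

For a series RLC circuit (capacitor voltage as output), ω_n = 1/√(LC) = 1/√(1.06 mH · 39.0 µF) = 4920 rad/s.
ζ = (R/2)·√(C/L) = (2.64/2)·√(39.0 µF/1.06 mH) = 0.253.
ω_d = 4920·√(1 − 0.253²) = 4760 rad/s. t_p = π/ω_d = 0.000660 s.

t_p ≈ 0.000660 s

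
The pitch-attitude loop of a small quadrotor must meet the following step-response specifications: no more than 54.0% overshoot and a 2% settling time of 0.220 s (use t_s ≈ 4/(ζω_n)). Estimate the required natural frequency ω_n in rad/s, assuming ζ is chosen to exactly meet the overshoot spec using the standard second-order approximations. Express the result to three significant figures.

ω_n ≈ 94.5 rad/s

ζ = −ln(OS)/√(π² + (ln OS)²). With OS = 0.540, ln OS = −0.6162 and ζ = 0.6162/3.201 = 0.192.
Then ω_n = 4/(ζ t_s) = 4/(0.192 × 0.220) = 94.5 rad/s.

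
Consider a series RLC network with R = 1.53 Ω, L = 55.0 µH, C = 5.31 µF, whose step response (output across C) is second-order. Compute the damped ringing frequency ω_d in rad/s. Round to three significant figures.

ω_d ≈ 56800 rad/s

For a series RLC circuit (capacitor voltage as output), ω_n = 1/√(LC) = 1/√(55.0 µH · 5.31 µF) = 58500 rad/s.
ζ = (R/2)·√(C/L) = (1.53/2)·√(5.31 µF/55.0 µH) = 0.238.
ω_d = 58500·√(1 − 0.238²) = 56800 rad/s.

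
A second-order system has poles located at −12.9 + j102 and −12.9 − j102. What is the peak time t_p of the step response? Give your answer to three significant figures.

t_p ≈ 0.0308 s

t_p = π/ω_d with ω_d = 102 (the imaginary part), so t_p = 0.0308 s.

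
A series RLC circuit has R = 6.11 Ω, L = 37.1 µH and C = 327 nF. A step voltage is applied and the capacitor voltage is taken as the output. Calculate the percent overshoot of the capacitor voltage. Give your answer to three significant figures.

%OS ≈ 39.0%

For a series RLC circuit (capacitor voltage as output), ω_n = 1/√(LC) = 1/√(37.1 µH · 327 nF) = 287000 rad/s.
ζ = (R/2)·√(C/L) = (6.11/2)·√(327 nF/37.1 µH) = 0.287.
%OS = 100·exp(−πζ/√(1−ζ²)) = 39.0%.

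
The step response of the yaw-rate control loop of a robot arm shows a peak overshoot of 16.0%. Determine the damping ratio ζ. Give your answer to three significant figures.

ζ ≈ 0.504

From %OS = 100·exp(−πζ/√(1−ζ²)), invert to get ζ = −ln(OS)/√(π² + ln²(OS)) with OS = 0.160.
−ln 0.160 = 1.833, so ζ = 1.833/√(π² + 3.358) = 0.504.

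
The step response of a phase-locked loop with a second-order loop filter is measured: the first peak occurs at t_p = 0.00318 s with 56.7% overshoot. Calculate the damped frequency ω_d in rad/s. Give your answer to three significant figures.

ω_d ≈ 988 rad/s

t_p = π/ω_d, so ω_d = π/0.00318 = 988 rad/s.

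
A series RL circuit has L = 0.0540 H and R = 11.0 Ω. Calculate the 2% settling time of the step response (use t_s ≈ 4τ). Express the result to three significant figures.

τ = L/R = 0.0540/11.0 = 0.00491 s.
t_s ≈ 4τ = 0.0196 s.

t_s ≈ 0.0196 s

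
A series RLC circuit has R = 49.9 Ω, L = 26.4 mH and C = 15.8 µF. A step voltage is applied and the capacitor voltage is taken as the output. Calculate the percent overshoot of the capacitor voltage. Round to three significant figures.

For a series RLC circuit (capacitor voltage as output), ω_n = 1/√(LC) = 1/√(26.4 mH · 15.8 µF) = 1550 rad/s.
ζ = (R/2)·√(C/L) = (49.9/2)·√(15.8 µF/26.4 mH) = 0.610.
Overshoot: exp(−π·0.610/√(1−0.610²)) = 0.0888, i.e. 8.88%.

%OS ≈ 8.88%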